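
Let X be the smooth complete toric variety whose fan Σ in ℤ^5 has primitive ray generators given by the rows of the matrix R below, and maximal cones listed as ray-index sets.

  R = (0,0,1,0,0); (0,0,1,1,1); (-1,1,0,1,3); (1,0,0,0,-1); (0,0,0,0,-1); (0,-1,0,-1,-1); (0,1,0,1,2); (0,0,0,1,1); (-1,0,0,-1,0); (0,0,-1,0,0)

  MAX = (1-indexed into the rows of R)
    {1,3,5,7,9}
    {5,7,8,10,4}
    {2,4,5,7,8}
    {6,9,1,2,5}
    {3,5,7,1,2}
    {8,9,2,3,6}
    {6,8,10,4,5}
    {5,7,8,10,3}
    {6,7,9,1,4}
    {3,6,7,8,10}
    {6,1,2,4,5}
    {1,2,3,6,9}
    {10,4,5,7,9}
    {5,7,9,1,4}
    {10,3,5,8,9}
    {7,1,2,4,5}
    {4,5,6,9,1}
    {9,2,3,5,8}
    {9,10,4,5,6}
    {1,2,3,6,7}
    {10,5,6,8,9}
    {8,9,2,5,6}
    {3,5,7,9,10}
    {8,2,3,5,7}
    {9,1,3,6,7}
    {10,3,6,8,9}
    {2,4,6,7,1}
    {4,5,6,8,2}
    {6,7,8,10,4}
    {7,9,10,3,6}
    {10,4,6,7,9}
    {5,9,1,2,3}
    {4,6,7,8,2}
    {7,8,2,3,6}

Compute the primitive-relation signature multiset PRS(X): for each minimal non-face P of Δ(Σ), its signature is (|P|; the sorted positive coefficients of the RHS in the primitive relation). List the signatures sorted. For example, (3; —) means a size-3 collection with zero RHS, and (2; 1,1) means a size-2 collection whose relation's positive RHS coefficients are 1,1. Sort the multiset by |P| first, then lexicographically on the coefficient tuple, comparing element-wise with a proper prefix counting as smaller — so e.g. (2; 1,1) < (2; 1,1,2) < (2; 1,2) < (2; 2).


Σ has 10 primitive collections:

  P={1,10}:  v_{1} + v_{10} = 0  ⇒ sig = (2; —)
  P={1,8}:  v_{1} + v_{8} = v_{2}  ⇒ sig = (2; 1)
  P={2,10}:  v_{2} + v_{10} = v_{8}  ⇒ sig = (2; 1)
  P={3,4}:  v_{3} + v_{4} = v_{7}  ⇒ sig = (2; 1)
  P={4,8,9}:  v_{4} + v_{8} + v_{9} = 0  ⇒ sig = (3; —)
  P={5,6,7}:  v_{5} + v_{6} + v_{7} = 0  ⇒ sig = (3; —)
  P={2,4,9}:  v_{2} + v_{4} + v_{9} = v_{1}  ⇒ sig = (3; 1)
  P={7,8,9}:  v_{7} + v_{8} + v_{9} = v_{3}  ⇒ sig = (3; 1)
  P={2,7,9}:  v_{2} + v_{7} + v_{9} = v_{1} + v_{3}  ⇒ sig = (3; 1,1)
  P={3,5,6}:  v_{3} + v_{5} + v_{6} = v_{8} + v_{9}  ⇒ sig = (3; 1,1)

so the primitive-relation signature multiset is
{ (2; —),  (2; 1) ×3,  (3; —) ×2,  (3; 1) ×2,  (3; 1,1) ×2 }


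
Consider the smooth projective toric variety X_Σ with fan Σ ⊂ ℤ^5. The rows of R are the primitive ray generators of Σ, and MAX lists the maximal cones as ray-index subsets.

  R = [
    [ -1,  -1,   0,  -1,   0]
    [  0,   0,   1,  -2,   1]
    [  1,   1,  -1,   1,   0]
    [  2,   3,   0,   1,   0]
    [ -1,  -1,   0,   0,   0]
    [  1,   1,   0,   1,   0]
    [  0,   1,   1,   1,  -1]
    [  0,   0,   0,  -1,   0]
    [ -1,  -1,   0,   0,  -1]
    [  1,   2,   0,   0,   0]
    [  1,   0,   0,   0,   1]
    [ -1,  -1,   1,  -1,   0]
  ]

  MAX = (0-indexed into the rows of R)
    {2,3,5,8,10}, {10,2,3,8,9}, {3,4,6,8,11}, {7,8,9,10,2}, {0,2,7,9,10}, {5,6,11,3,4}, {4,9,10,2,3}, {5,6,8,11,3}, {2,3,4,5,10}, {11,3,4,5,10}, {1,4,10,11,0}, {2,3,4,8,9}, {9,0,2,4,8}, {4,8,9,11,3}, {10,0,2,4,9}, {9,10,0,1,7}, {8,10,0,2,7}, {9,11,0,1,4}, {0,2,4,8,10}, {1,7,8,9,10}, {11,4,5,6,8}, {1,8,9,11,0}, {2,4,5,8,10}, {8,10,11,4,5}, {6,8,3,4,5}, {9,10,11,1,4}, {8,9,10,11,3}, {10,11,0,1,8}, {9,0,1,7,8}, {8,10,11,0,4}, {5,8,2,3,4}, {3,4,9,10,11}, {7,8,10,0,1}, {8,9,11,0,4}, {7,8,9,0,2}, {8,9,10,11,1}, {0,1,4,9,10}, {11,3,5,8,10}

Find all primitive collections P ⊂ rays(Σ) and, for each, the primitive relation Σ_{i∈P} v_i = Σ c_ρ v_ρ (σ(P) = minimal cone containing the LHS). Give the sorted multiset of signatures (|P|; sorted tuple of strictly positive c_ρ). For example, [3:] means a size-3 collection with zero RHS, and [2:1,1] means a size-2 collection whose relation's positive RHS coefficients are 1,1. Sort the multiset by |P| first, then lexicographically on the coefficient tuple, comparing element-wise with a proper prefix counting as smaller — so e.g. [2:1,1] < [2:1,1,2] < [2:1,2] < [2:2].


Δ(Σ) — 12 vertices, 23 min non-faces:

  P={0,5}:  v_{0} + v_{5} = 0  ⟹  sig = [2:]
  P={2,11}:  v_{2} + v_{11} = 0  ⟹  sig = [2:]
  P={0,3}:  v_{0} + v_{3} = v_{9}  ⟹  sig = [2:1]
  P={4,7}:  v_{4} + v_{7} = v_{0}  ⟹  sig = [2:1]
  P={5,9}:  v_{5} + v_{9} = v_{3}  ⟹  sig = [2:1]
  P={7,11}:  v_{7} + v_{11} = v_{1} + v_{8}  ⟹  sig = [2:1,1]
  P={1,2}:  v_{1} + v_{2} = v_{0} + v_{9} + v_{10}  ⟹  sig = [2:1,1,1]
  P={1,5}:  v_{1} + v_{5} = v_{9} + v_{10} + v_{11}  ⟹  sig = [2:1,1,1]
  P={5,7}:  v_{5} + v_{7} = v_{8} + v_{9} + v_{10}  ⟹  sig = [2:1,1,1]
  P={6,7}:  v_{6} + v_{7} = v_{3} + v_{8} + v_{11}  ⟹  sig = [2:1,1,1]
  P={0,6}:  v_{0} + v_{6} = v_{3} + v_{4} + v_{8} + v_{11}  ⟹  sig = [2:1,1,1,1]
  P={2,6}:  v_{2} + v_{6} = v_{3} + v_{4} + v_{5} + v_{8}  ⟹  sig = [2:1,1,1,1]
  P={6,9}:  v_{6} + v_{9} = 2·v_{3} + v_{4} + v_{8} + v_{11}  ⟹  sig = [2:1,1,1,2]
  P={1,3}:  v_{1} + v_{3} = 2·v_{9} + v_{10} + v_{11}  ⟹  sig = [2:1,1,2]
  P={3,7}:  v_{3} + v_{7} = v_{8} + 2·v_{9} + v_{10}  ⟹  sig = [2:1,1,2]
  P={1,6}:  v_{1} + v_{6} = v_{3} + 2·v_{11}  ⟹  sig = [2:1,2]
  P={6,10}:  v_{6} + v_{10} = 2·v_{5} + v_{11}  ⟹  sig = [2:1,2]
  P={1,4,8}:  v_{1} + v_{4} + v_{8} = v_{0} + v_{11}  ⟹  sig = [3:1,1]
  P={4,8,9,10}:  v_{4} + v_{8} + v_{9} + v_{10} = 0  ⟹  sig = [4:]
  P={0,8,9,10}:  v_{0} + v_{8} + v_{9} + v_{10} = v_{7}  ⟹  sig = [4:1]
  P={0,9,10,11}:  v_{0} + v_{9} + v_{10} + v_{11} = v_{1}  ⟹  sig = [4:1]
  P={3,4,8,10}:  v_{3} + v_{4} + v_{8} + v_{10} = v_{5}  ⟹  sig = [4:1]
  P={3,4,5,8,11}:  v_{3} + v_{4} + v_{5} + v_{8} + v_{11} = v_{6}  ⟹  sig = [5:1]

Sorted signature multiset PRS(X):
{ [2:] ×2,  [2:1] ×3,  [2:1,1],  [2:1,1,1] ×4,  [2:1,1,1,1] ×2,  [2:1,1,1,2],  [2:1,1,2] ×2,  [2:1,2] ×2,  [3:1,1],  [4:],  [4:1] ×3,  [5:1] }


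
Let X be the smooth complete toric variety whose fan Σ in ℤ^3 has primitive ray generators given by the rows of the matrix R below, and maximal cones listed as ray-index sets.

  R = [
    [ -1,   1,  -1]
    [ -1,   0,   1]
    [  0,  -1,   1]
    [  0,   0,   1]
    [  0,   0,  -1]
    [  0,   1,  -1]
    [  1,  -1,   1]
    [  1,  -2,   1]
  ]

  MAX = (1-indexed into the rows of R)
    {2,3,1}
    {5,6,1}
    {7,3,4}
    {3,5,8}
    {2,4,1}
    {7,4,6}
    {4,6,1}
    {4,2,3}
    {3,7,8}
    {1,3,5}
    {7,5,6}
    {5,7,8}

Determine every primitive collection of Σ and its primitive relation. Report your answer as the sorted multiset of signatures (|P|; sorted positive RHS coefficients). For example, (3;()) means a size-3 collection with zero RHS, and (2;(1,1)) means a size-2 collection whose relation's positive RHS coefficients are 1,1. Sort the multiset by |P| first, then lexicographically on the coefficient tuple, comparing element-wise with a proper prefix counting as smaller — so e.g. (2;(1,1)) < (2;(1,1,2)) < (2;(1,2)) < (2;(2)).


The 12 primitive collections of Σ (r=8, n=3):

  {1,7}:  v_{1} + v_{7} = 0  ⟹  sig = (2;())
  {3,6}:  v_{3} + v_{6} = 0  ⟹  sig = (2;())
  {4,5}:  v_{4} + v_{5} = 0  ⟹  sig = (2;())
  {1,8}:  v_{1} + v_{8} = v_{3} + v_{5}  ⟹  sig = (2;(1,1))
  {2,5}:  v_{2} + v_{5} = v_{1} + v_{3}  ⟹  sig = (2;(1,1))
  {2,6}:  v_{2} + v_{6} = v_{1} + v_{4}  ⟹  sig = (2;(1,1))
  {2,7}:  v_{2} + v_{7} = v_{3} + v_{4}  ⟹  sig = (2;(1,1))
  {4,8}:  v_{4} + v_{8} = v_{3} + v_{7}  ⟹  sig = (2;(1,1))
  {6,8}:  v_{6} + v_{8} = v_{5} + v_{7}  ⟹  sig = (2;(1,1))
  {2,8}:  v_{2} + v_{8} = 2·v_{3}  ⟹  sig = (2;(2))
  {1,3,4}:  v_{1} + v_{3} + v_{4} = v_{2}  ⟹  sig = (3;(1))
  {3,5,7}:  v_{3} + v_{5} + v_{7} = v_{8}  ⟹  sig = (3;(1))

Sorted signature multiset PRS(X):
    (2;())
    (2;())
    (2;())
    (2;(1,1))
    (2;(1,1))
    (2;(1,1))
    (2;(1,1))
    (2;(1,1))
    (2;(1,1))
    (2;(2))
    (3;(1))
    (3;(1))


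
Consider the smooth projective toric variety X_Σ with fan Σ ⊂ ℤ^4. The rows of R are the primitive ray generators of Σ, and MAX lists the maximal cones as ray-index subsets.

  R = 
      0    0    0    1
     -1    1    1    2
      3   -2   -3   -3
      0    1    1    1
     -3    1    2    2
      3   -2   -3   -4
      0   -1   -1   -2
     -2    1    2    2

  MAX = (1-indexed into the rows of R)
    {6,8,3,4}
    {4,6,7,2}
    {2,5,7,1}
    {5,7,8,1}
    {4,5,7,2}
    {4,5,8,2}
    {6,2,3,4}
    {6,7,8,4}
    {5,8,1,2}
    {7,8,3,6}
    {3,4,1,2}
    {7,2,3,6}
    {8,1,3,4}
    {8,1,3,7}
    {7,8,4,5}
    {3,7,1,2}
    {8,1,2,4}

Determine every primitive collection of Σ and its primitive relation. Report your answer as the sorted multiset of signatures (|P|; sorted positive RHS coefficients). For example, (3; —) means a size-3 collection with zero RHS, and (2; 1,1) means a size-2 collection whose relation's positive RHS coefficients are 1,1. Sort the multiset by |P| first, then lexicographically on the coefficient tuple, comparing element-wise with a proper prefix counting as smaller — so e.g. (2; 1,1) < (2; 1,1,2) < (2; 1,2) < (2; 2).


Primitive collections (9):

  • {1,6}:  v_{1} + v_{6} = v_{3}  so sig = (2; 1)
  • {5,6}:  v_{5} + v_{6} = v_{7}  so sig = (2; 1)
  • {3,5}:  v_{3} + v_{5} = v_{1} + v_{7}  so sig = (2; 1,1)
  • {1,4,7}:  v_{1} + v_{4} + v_{7} = 0  so sig = (3; —)
  • {2,6,8}:  v_{2} + v_{6} + v_{8} = 0  so sig = (3; —)
  • {2,3,8}:  v_{2} + v_{3} + v_{8} = v_{1}  so sig = (3; 1)
  • {2,7,8}:  v_{2} + v_{7} + v_{8} = v_{5}  so sig = (3; 1)
  • {3,4,7}:  v_{3} + v_{4} + v_{7} = v_{6}  so sig = (3; 1)
  • {1,4,5}:  v_{1} + v_{4} + v_{5} = v_{2} + v_{8}  so sig = (3; 1,1)

Hence PRS(X_Σ) =
[(2; 1), (2; 1), (2; 1,1), (3; —), (3; —), (3; 1), (3; 1), (3; 1), (3; 1,1)]


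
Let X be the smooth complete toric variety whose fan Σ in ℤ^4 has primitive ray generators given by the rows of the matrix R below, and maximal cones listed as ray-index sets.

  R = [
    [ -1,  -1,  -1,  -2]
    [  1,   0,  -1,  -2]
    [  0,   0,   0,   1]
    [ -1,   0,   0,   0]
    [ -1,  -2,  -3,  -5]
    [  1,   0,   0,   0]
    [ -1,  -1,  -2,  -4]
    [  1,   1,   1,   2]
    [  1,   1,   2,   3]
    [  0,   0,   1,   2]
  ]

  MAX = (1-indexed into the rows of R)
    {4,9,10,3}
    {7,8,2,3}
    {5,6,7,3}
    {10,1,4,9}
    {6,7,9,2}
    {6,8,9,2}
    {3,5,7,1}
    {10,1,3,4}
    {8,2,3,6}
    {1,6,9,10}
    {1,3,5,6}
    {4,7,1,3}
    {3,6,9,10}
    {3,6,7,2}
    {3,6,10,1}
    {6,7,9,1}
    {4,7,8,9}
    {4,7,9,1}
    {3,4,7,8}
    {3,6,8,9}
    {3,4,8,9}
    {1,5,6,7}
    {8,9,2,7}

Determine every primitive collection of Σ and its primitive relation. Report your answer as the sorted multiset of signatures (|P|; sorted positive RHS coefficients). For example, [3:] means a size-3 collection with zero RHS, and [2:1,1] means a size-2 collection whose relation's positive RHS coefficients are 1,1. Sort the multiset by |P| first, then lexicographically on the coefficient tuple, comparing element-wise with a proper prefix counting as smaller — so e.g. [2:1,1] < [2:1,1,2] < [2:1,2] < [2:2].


Primitive collections (17):

  P={1,8}:  v_{1} + v_{8} = 0 ; sig = [2:]
  P={4,6}:  v_{4} + v_{6} = 0 ; sig = [2:]
  P={2,10}:  v_{2} + v_{10} = v_{6} ; sig = [2:1]
  P={7,10}:  v_{7} + v_{10} = v_{1} ; sig = [2:1]
  P={1,2}:  v_{1} + v_{2} = v_{6} + v_{7} ; sig = [2:1,1]
  P={2,4}:  v_{2} + v_{4} = v_{7} + v_{8} ; sig = [2:1,1]
  P={5,9}:  v_{5} + v_{9} = v_{1} + v_{6} ; sig = [2:1,1]
  P={8,10}:  v_{8} + v_{10} = v_{3} + v_{9} ; sig = [2:1,1]
  P={4,5}:  v_{4} + v_{5} = v_{1} + v_{3} + v_{7} ; sig = [2:1,1,1]
  P={5,8}:  v_{5} + v_{8} = v_{3} + v_{6} + v_{7} ; sig = [2:1,1,1]
  P={5,10}:  v_{5} + v_{10} = 2·v_{1} + v_{3} + v_{6} ; sig = [2:1,1,2]
  P={2,5}:  v_{2} + v_{5} = v_{3} + 2·v_{6} + 2·v_{7} ; sig = [2:1,2,2]
  P={3,7,9}:  v_{3} + v_{7} + v_{9} = 0 ; sig = [3:]
  P={1,3,9}:  v_{1} + v_{3} + v_{9} = v_{10} ; sig = [3:1]
  P={6,7,8}:  v_{6} + v_{7} + v_{8} = v_{2} ; sig = [3:1]
  P={2,3,9}:  v_{2} + v_{3} + v_{9} = v_{6} + v_{8} ; sig = [3:1,1]
  P={1,3,6,7}:  v_{1} + v_{3} + v_{6} + v_{7} = v_{5} ; sig = [4:1]

Sorted signature multiset PRS(X):
{ [2:] ×2,  [2:1] ×2,  [2:1,1] ×4,  [2:1,1,1] ×2,  [2:1,1,2],  [2:1,2,2],  [3:],  [3:1] ×2,  [3:1,1],  [4:1] }


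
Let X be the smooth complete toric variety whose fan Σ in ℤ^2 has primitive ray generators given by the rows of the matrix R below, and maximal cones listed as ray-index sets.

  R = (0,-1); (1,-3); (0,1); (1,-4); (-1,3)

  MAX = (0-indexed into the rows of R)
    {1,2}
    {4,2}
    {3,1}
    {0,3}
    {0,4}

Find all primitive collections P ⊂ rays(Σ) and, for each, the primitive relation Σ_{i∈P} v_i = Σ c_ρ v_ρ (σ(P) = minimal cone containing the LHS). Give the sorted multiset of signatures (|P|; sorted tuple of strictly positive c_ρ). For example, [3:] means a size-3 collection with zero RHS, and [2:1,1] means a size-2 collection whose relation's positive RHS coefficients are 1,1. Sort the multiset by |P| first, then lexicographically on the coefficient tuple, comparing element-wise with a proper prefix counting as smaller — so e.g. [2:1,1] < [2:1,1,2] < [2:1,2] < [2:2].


The 5 primitive collections of Σ (r=5, n=2):

  • {0,2}:  v_{0} + v_{2} = 0 — sig = [2:]
  • {1,4}:  v_{1} + v_{4} = 0 — sig = [2:]
  • {0,1}:  v_{0} + v_{1} = v_{3} — sig = [2:1]
  • {2,3}:  v_{2} + v_{3} = v_{1} — sig = [2:1]
  • {3,4}:  v_{3} + v_{4} = v_{0} — sig = [2:1]

Sorted signature multiset PRS(X):
{ [2:] ×2,  [2:1] ×3 }


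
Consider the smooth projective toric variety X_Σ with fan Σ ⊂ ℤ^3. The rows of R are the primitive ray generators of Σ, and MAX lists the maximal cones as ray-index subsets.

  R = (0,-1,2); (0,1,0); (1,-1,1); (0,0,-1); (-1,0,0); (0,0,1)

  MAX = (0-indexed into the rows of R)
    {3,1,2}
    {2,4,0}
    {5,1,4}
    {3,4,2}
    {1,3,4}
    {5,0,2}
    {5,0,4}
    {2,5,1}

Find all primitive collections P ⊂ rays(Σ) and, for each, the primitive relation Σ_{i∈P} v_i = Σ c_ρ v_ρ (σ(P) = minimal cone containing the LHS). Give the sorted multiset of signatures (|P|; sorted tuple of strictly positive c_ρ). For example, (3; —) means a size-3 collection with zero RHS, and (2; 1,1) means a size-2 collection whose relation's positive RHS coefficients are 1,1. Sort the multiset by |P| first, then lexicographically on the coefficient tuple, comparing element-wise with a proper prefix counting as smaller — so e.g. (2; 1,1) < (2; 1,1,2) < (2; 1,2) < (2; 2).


Δ(Σ) — 6 vertices, 5 min non-faces:

  P={3,5}:  v_{3} + v_{5} = 0  →  sig = (2; —)
  P={0,3}:  v_{0} + v_{3} = v_{2} + v_{4}  →  sig = (2; 1,1)
  P={0,1}:  v_{0} + v_{1} = 2·v_{5}  →  sig = (2; 2)
  P={1,2,4}:  v_{1} + v_{2} + v_{4} = v_{5}  →  sig = (3; 1)
  P={2,4,5}:  v_{2} + v_{4} + v_{5} = v_{0}  →  sig = (3; 1)

Signatures (|P|; sorted positive RHS coefficients), sorted:
[(2; —), (2; 1,1), (2; 2), (3; 1), (3; 1)]


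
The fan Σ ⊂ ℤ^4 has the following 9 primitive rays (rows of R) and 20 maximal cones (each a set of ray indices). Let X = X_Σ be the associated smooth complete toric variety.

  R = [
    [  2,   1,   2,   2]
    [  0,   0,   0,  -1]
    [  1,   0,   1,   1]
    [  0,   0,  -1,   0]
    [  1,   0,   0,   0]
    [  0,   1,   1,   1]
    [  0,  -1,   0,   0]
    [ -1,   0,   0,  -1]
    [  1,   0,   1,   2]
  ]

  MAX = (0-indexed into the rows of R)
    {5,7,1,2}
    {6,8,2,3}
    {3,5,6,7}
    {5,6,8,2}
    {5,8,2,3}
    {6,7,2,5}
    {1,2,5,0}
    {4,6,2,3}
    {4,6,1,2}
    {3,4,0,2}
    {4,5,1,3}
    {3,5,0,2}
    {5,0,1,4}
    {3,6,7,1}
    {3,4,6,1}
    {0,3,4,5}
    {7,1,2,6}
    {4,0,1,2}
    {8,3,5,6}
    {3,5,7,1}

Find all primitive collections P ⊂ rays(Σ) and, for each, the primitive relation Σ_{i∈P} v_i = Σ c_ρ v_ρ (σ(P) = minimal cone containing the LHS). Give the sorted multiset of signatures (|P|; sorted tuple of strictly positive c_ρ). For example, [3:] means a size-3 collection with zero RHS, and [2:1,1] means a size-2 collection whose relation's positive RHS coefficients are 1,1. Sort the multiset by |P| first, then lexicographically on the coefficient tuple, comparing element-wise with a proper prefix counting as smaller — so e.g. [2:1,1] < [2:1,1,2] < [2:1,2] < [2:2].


Minimal non-faces — 14 found among 9 rays, 20 max cones:

  {1,8}:  v_{1} + v_{8} = v_{2}  ⇒ sig = [2:1]
  {4,7}:  v_{4} + v_{7} = v_{1}  ⇒ sig = [2:1]
  {7,8}:  v_{7} + v_{8} = v_{5} + v_{6}  ⇒ sig = [2:1,1]
  {0,7}:  v_{0} + v_{7} = v_{1} + v_{2} + v_{5}  ⇒ sig = [2:1,1,1]
  {0,8}:  v_{0} + v_{8} = 3·v_{2} + v_{3} + v_{5}  ⇒ sig = [2:1,1,3]
  {4,8}:  v_{4} + v_{8} = 2·v_{2} + v_{3}  ⇒ sig = [2:1,2]
  {0,6}:  v_{0} + v_{6} = 2·v_{2}  ⇒ sig = [2:2]
  {2,3,7}:  v_{2} + v_{3} + v_{7} = 0  ⇒ sig = [3:]
  {1,2,3}:  v_{1} + v_{2} + v_{3} = v_{4}  ⇒ sig = [3:1]
  {2,4,5}:  v_{2} + v_{4} + v_{5} = v_{0}  ⇒ sig = [3:1]
  {4,5,6}:  v_{4} + v_{5} + v_{6} = v_{2}  ⇒ sig = [3:1]
  {1,5,6}:  v_{1} + v_{5} + v_{6} = v_{2} + v_{7}  ⇒ sig = [3:1,1]
  {0,1,3}:  v_{0} + v_{1} + v_{3} = 2·v_{4} + v_{5}  ⇒ sig = [3:1,2]
  {2,3,5,6}:  v_{2} + v_{3} + v_{5} + v_{6} = v_{8}  ⇒ sig = [4:1]

Hence PRS(X_Σ) =
    [2:1]
    [2:1]
    [2:1,1]
    [2:1,1,1]
    [2:1,1,3]
    [2:1,2]
    [2:2]
    [3:]
    [3:1]
    [3:1]
    [3:1]
    [3:1,1]
    [3:1,2]
    [4:1]


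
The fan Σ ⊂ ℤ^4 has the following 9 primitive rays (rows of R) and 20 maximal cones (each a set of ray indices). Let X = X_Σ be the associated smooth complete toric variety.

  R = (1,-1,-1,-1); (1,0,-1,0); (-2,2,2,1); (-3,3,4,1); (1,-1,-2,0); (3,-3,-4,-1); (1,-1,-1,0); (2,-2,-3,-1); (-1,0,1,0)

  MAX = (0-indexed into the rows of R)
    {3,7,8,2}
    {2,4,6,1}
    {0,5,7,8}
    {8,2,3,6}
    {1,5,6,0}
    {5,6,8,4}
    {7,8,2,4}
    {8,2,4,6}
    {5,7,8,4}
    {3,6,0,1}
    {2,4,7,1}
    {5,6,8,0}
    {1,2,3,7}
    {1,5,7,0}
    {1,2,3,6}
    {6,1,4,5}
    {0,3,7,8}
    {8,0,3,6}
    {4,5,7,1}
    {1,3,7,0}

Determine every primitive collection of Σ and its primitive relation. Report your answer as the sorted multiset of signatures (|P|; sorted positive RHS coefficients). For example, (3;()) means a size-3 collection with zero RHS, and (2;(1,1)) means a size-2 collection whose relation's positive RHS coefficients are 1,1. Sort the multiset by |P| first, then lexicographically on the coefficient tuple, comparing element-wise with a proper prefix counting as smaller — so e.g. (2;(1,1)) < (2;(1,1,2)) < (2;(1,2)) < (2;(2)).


Primitive collections (7):

  P = {1,8}:  v_{1} + v_{8} = 0 — sig = (2;())
  P = {3,5}:  v_{3} + v_{5} = 0 — sig = (2;())
  P = {0,4}:  v_{0} + v_{4} = v_{7} — sig = (2;(1))
  P = {2,5}:  v_{2} + v_{5} = v_{4} — sig = (2;(1))
  P = {3,4}:  v_{3} + v_{4} = v_{2} — sig = (2;(1))
  P = {6,7}:  v_{6} + v_{7} = v_{5} — sig = (2;(1))
  P = {0,2}:  v_{0} + v_{2} = v_{3} + v_{7} — sig = (2;(1,1))

Signatures (|P|; sorted positive RHS coefficients), sorted:
[(2;()), (2;()), (2;(1)), (2;(1)), (2;(1)), (2;(1)), (2;(1,1))]


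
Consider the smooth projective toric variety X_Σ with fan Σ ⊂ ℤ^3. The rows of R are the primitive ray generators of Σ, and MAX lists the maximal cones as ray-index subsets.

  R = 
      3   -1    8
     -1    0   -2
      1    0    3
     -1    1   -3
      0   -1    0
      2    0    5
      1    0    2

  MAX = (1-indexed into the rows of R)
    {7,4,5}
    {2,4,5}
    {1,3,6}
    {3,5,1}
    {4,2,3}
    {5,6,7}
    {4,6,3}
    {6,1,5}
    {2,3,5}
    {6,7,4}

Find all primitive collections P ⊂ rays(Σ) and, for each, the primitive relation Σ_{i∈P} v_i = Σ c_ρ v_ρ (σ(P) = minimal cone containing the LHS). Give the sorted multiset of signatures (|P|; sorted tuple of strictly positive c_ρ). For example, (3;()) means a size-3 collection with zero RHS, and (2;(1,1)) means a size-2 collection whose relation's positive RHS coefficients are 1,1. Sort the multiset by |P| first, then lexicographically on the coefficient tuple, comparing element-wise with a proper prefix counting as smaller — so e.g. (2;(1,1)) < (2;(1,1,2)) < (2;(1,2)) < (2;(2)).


Σ has 9 primitive collections:

  P={2,7}:  v_{2} + v_{7} = 0  ⟹  sig = (2;())
  P={1,4}:  v_{1} + v_{4} = v_{6}  ⟹  sig = (2;(1))
  P={2,6}:  v_{2} + v_{6} = v_{3}  ⟹  sig = (2;(1))
  P={3,7}:  v_{3} + v_{7} = v_{6}  ⟹  sig = (2;(1))
  P={1,2}:  v_{1} + v_{2} = 2·v_{3} + v_{5}  ⟹  sig = (2;(1,2))
  P={1,7}:  v_{1} + v_{7} = v_{5} + 2·v_{6}  ⟹  sig = (2;(1,2))
  P={3,4,5}:  v_{3} + v_{4} + v_{5} = 0  ⟹  sig = (3;())
  P={3,5,6}:  v_{3} + v_{5} + v_{6} = v_{1}  ⟹  sig = (3;(1))
  P={4,5,6}:  v_{4} + v_{5} + v_{6} = v_{7}  ⟹  sig = (3;(1))

Sorted signature multiset PRS(X):
{ (2;()),  (2;(1)) ×3,  (2;(1,2)) ×2,  (3;()),  (3;(1)) ×2 }


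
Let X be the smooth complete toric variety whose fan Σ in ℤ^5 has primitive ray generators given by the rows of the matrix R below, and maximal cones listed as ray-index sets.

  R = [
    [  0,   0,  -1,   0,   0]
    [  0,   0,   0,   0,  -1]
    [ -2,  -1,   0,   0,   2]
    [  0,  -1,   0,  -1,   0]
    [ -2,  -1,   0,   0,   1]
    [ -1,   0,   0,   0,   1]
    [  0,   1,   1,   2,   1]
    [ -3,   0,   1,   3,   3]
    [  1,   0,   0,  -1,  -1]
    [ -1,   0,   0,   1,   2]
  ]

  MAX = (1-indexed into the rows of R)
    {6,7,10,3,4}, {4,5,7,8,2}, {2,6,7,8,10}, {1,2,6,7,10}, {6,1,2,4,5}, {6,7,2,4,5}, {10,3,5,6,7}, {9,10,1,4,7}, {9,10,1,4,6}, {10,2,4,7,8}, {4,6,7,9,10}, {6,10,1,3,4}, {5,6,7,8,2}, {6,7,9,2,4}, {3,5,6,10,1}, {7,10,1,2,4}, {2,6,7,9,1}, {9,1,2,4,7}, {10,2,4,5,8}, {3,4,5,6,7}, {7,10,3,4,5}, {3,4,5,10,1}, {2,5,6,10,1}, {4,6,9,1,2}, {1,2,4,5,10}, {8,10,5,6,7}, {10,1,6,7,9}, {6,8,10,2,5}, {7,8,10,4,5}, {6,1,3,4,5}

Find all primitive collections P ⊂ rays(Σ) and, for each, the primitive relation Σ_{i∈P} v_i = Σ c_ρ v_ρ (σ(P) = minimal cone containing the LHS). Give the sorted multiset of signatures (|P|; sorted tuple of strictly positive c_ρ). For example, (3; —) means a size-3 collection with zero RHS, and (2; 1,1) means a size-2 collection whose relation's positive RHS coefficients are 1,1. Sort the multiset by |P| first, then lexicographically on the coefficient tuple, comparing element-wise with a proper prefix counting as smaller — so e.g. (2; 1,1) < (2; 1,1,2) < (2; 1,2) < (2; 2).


14 collections generate NE(X_Σ); each relation:

  {2,3}:  v_{2} + v_{3} = v_{5} — sig = (2; 1)
  {3,9}:  v_{3} + v_{9} = v_{4} + v_{6} — sig = (2; 1,1)
  {8,9}:  v_{8} + v_{9} = v_{5} + v_{7} — sig = (2; 1,1)
  {5,9}:  v_{5} + v_{9} = v_{2} + v_{4} + v_{6} — sig = (2; 1,1,1)
  {3,8}:  v_{3} + v_{8} = 2·v_{5} + v_{7} + v_{10} — sig = (2; 1,1,2)
  {1,8}:  v_{1} + v_{8} = 3·v_{2} + 3·v_{10} — sig = (2; 3,3)
  {2,9,10}:  v_{2} + v_{9} + v_{10} = 0 — sig = (3; —)
  {4,6,8}:  v_{4} + v_{6} + v_{8} = v_{3} + v_{5} + v_{7} — sig = (3; 1,1,1)
  {1,3,7}:  v_{1} + v_{3} + v_{7} = v_{2} + 2·v_{10} — sig = (3; 1,2)
  {1,5,7}:  v_{1} + v_{5} + v_{7} = 2·v_{2} + 2·v_{10} — sig = (3; 2,2)
  {1,4,6,7}:  v_{1} + v_{4} + v_{6} + v_{7} = v_{10} — sig = (4; 1)
  {2,4,6,10}:  v_{2} + v_{4} + v_{6} + v_{10} = v_{3} — sig = (4; 1)
  {2,5,7,10}:  v_{2} + v_{5} + v_{7} + v_{10} = v_{8} — sig = (4; 1)
  {4,5,6,10}:  v_{4} + v_{5} + v_{6} + v_{10} = 2·v_{3} — sig = (4; 2)

so the primitive-relation signature multiset is
    (2; 1)
    (2; 1,1)
    (2; 1,1)
    (2; 1,1,1)
    (2; 1,1,2)
    (2; 3,3)
    (3; —)
    (3; 1,1,1)
    (3; 1,2)
    (3; 2,2)
    (4; 1)
    (4; 1)
    (4; 1)
    (4; 2)


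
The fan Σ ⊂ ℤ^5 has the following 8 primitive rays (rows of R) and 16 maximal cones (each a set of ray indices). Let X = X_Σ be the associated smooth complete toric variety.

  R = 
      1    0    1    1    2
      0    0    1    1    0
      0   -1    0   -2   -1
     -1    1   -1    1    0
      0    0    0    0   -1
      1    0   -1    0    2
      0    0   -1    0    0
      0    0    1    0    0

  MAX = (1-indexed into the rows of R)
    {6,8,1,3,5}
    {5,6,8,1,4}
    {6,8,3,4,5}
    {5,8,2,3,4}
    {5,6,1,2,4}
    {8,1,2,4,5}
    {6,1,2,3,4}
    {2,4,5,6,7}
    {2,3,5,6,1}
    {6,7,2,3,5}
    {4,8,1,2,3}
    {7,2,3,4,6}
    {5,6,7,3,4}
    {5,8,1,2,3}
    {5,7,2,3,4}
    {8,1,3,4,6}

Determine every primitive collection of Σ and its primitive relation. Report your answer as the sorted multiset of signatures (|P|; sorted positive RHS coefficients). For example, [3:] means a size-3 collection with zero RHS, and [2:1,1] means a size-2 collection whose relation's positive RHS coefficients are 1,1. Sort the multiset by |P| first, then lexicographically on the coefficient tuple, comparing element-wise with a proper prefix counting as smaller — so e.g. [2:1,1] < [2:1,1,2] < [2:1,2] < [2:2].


Σ has 5 primitive collections:

  P = {7,8}:  v_{7} + v_{8} = 0  ⇒ sig = [2:]
  P = {1,7}:  v_{1} + v_{7} = v_{2} + v_{6}  ⇒ sig = [2:1,1]
  P = {2,6,8}:  v_{2} + v_{6} + v_{8} = v_{1}  ⇒ sig = [3:1]
  P = {1,3,4,5}:  v_{1} + v_{3} + v_{4} + v_{5} = 0  ⇒ sig = [4:]
  P = {2,3,4,5,6}:  v_{2} + v_{3} + v_{4} + v_{5} + v_{6} = v_{7}  ⇒ sig = [5:1]

Hence PRS(X_Σ) =
    |P|=2: 2 collections, coeffs (), (1,1)
    |P|=3: 1 collection, coeffs (1)
    |P|=4: 1 collection, coeffs ()
    |P|=5: 1 collection, coeffs (1)


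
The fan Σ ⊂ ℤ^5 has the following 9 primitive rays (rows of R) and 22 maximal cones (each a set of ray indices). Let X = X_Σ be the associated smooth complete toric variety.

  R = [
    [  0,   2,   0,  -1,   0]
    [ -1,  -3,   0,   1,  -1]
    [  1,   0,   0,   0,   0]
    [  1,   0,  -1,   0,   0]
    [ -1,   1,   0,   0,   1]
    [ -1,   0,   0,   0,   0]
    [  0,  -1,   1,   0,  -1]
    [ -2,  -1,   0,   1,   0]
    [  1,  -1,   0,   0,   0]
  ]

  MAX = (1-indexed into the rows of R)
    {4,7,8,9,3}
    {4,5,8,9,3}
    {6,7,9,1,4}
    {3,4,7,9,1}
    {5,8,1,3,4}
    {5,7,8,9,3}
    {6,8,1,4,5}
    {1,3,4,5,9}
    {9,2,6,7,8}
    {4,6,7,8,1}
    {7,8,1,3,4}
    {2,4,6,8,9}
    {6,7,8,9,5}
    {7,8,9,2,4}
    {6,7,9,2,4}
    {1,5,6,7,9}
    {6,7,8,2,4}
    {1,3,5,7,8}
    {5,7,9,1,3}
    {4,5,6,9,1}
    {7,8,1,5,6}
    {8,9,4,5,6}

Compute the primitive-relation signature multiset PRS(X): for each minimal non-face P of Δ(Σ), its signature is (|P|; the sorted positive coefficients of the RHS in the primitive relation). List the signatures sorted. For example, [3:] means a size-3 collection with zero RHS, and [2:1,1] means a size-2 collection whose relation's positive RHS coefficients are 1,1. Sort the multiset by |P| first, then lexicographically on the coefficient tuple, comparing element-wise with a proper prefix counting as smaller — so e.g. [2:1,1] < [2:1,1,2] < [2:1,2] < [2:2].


7 minimal non-faces of Δ(Σ) (on 9 rays):

  P = {3,6}:  v_{3} + v_{6} = 0  ⇒ sig = [2:]
  P = {2,5}:  v_{2} + v_{5} = v_{6} + v_{8} + v_{9}  ⇒ sig = [2:1,1,1]
  P = {2,3}:  v_{2} + v_{3} = v_{4} + v_{7} + v_{8} + v_{9}  ⇒ sig = [2:1,1,1,1]
  P = {1,2}:  v_{1} + v_{2} = v_{4} + 2·v_{6} + v_{7}  ⇒ sig = [2:1,1,2]
  P = {4,5,7}:  v_{4} + v_{5} + v_{7} = 0  ⇒ sig = [3:]
  P = {1,8,9}:  v_{1} + v_{8} + v_{9} = v_{6}  ⇒ sig = [3:1]
  P = {4,6,7,8,9}:  v_{4} + v_{6} + v_{7} + v_{8} + v_{9} = v_{2}  ⇒ sig = [5:1]

so the primitive-relation signature multiset is
    |P|=2: 4 collections, coeffs (), (1,1,1), (1,1,1,1), (1,1,2)
    |P|=3: 2 collections, coeffs (), (1)
    |P|=5: 1 collection, coeffs (1)


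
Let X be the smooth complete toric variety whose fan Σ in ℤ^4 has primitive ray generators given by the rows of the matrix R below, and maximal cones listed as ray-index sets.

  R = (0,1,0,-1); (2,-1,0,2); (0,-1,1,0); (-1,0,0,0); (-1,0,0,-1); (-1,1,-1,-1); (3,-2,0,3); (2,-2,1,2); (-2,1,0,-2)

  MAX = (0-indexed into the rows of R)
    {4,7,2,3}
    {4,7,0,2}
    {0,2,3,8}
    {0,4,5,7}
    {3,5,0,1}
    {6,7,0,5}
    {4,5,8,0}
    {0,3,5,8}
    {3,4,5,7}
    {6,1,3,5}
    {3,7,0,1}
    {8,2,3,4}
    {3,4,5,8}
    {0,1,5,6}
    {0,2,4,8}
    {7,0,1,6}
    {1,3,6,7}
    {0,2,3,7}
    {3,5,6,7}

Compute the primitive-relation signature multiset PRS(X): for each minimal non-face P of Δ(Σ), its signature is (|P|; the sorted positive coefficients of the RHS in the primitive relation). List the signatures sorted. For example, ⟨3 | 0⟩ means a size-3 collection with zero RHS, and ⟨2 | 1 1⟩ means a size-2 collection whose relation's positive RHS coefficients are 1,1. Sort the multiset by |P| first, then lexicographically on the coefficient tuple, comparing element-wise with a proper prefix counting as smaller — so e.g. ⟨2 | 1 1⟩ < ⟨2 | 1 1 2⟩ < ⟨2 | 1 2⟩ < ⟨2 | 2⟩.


|primitive collections| = 12. Relations:

  • {1,8}:  v_{1} + v_{8} = 0 — sig = ⟨2 | 0⟩
  • {1,2}:  v_{1} + v_{2} = v_{7} — sig = ⟨2 | 1⟩
  • {2,5}:  v_{2} + v_{5} = v_{4} — sig = ⟨2 | 1⟩
  • {7,8}:  v_{7} + v_{8} = v_{2} — sig = ⟨2 | 1⟩
  • {1,4}:  v_{1} + v_{4} = v_{5} + v_{7} — sig = ⟨2 | 1 1⟩
  • {6,8}:  v_{6} + v_{8} = v_{5} + v_{7} — sig = ⟨2 | 1 1⟩
  • {2,6}:  v_{2} + v_{6} = v_{5} + 2·v_{7} — sig = ⟨2 | 1 2⟩
  • {4,6}:  v_{4} + v_{6} = 2·v_{5} + 2·v_{7} — sig = ⟨2 | 2 2⟩
  • {0,3,4}:  v_{0} + v_{3} + v_{4} = v_{8} — sig = ⟨3 | 1⟩
  • {0,3,6}:  v_{0} + v_{3} + v_{6} = v_{1} — sig = ⟨3 | 1⟩
  • {1,5,7}:  v_{1} + v_{5} + v_{7} = v_{6} — sig = ⟨3 | 1⟩
  • {0,3,5,7}:  v_{0} + v_{3} + v_{5} + v_{7} = 0 — sig = ⟨4 | 0⟩

Sorted signature multiset PRS(X):
    ⟨2 | 0⟩
    ⟨2 | 1⟩
    ⟨2 | 1⟩
    ⟨2 | 1⟩
    ⟨2 | 1 1⟩
    ⟨2 | 1 1⟩
    ⟨2 | 1 2⟩
    ⟨2 | 2 2⟩
    ⟨3 | 1⟩
    ⟨3 | 1⟩
    ⟨3 | 1⟩
    ⟨4 | 0⟩


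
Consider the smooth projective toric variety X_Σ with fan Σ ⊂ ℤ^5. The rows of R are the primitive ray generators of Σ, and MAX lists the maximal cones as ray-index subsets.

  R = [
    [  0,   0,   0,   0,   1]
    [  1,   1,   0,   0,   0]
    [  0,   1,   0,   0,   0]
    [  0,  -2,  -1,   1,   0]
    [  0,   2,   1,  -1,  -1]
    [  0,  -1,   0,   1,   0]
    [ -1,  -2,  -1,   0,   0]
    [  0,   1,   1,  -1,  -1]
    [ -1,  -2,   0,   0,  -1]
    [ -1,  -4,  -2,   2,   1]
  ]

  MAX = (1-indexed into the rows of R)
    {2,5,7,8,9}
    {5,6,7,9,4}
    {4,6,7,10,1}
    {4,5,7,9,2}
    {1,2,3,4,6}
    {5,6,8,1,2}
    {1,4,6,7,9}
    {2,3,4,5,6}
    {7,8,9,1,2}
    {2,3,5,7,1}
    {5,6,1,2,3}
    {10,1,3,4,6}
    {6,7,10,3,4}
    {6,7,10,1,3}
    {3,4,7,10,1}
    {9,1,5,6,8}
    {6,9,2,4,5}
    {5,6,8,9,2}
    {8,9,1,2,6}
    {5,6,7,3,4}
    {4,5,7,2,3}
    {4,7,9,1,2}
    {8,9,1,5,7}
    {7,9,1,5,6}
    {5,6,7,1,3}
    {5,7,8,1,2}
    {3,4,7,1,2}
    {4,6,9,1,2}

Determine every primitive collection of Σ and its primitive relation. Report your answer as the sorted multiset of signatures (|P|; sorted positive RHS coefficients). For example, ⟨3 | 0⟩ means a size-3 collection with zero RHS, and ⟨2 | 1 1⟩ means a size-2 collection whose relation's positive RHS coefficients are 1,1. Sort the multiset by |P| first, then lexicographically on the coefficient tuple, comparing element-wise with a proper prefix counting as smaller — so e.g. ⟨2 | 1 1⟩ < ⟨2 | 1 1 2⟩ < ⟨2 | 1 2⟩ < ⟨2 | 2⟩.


Primitive collections (12):

  P={3,8}:  v_{3} + v_{8} = v_{5} — sig = ⟨2 | 1⟩
  P={4,8}:  v_{4} + v_{8} = v_{2} + v_{9} — sig = ⟨2 | 1 1⟩
  P={8,10}:  v_{8} + v_{10} = v_{6} + v_{7} — sig = ⟨2 | 1 1⟩
  P={3,9}:  v_{3} + v_{9} = v_{5} + v_{6} + v_{7} — sig = ⟨2 | 1 1 1⟩
  P={5,10}:  v_{5} + v_{10} = v_{3} + v_{6} + v_{7} — sig = ⟨2 | 1 1 1⟩
  P={2,10}:  v_{2} + v_{10} = v_{1} + v_{3} + 2·v_{4} — sig = ⟨2 | 1 1 2⟩
  P={9,10}:  v_{9} + v_{10} = 2·v_{6} + 2·v_{7} — sig = ⟨2 | 2 2⟩
  P={1,4,5}:  v_{1} + v_{4} + v_{5} = 0 — sig = ⟨3 | 0⟩
  P={2,6,7}:  v_{2} + v_{6} + v_{7} = v_{4} — sig = ⟨3 | 1⟩
  P={6,7,8}:  v_{6} + v_{7} + v_{8} = v_{9} — sig = ⟨3 | 1⟩
  P={1,2,5,9}:  v_{1} + v_{2} + v_{5} + v_{9} = v_{8} — sig = ⟨4 | 1⟩
  P={1,3,4,6,7}:  v_{1} + v_{3} + v_{4} + v_{6} + v_{7} = v_{10} — sig = ⟨5 | 1⟩

Signatures (|P|; sorted positive RHS coefficients), sorted:
{ ⟨2 | 1⟩,  ⟨2 | 1 1⟩ ×2,  ⟨2 | 1 1 1⟩ ×2,  ⟨2 | 1 1 2⟩,  ⟨2 | 2 2⟩,  ⟨3 | 0⟩,  ⟨3 | 1⟩ ×2,  ⟨4 | 1⟩,  ⟨5 | 1⟩ }


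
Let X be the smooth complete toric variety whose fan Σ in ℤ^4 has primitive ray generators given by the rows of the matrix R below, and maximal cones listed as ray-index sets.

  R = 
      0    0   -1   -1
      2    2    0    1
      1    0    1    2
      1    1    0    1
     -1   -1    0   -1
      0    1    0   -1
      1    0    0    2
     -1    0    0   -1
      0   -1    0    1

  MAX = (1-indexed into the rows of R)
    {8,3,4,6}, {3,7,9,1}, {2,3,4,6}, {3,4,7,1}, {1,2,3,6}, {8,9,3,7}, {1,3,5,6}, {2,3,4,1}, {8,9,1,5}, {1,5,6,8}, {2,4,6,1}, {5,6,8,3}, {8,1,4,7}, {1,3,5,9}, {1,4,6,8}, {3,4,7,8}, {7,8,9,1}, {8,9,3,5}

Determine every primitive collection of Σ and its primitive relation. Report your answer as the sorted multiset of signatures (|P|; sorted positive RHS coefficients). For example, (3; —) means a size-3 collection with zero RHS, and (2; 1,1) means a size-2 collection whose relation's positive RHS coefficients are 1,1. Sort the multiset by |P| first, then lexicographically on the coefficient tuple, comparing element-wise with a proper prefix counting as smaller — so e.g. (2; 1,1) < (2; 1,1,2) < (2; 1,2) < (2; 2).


The 11 primitive collections of Σ (r=9, n=4):

  P={4,5}:  v_{4} + v_{5} = 0  ⇒ sig = (2; —)
  P={6,9}:  v_{6} + v_{9} = 0  ⇒ sig = (2; —)
  P={4,9}:  v_{4} + v_{9} = v_{7}  ⇒ sig = (2; 1)
  P={5,7}:  v_{5} + v_{7} = v_{9}  ⇒ sig = (2; 1)
  P={6,7}:  v_{6} + v_{7} = v_{4}  ⇒ sig = (2; 1)
  P={2,8}:  v_{2} + v_{8} = v_{4} + v_{6}  ⇒ sig = (2; 1,1)
  P={2,5}:  v_{2} + v_{5} = v_{1} + v_{3} + v_{6}  ⇒ sig = (2; 1,1,1)
  P={2,9}:  v_{2} + v_{9} = v_{1} + v_{3} + v_{4}  ⇒ sig = (2; 1,1,1)
  P={2,7}:  v_{2} + v_{7} = v_{1} + v_{3} + 2·v_{4}  ⇒ sig = (2; 1,1,2)
  P={1,3,8}:  v_{1} + v_{3} + v_{8} = 0  ⇒ sig = (3; —)
  P={1,3,4,6}:  v_{1} + v_{3} + v_{4} + v_{6} = v_{2}  ⇒ sig = (4; 1)

Hence PRS(X_Σ) =
[(2; —), (2; —), (2; 1), (2; 1), (2; 1), (2; 1,1), (2; 1,1,1), (2; 1,1,1), (2; 1,1,2), (3; —), (4; 1)]


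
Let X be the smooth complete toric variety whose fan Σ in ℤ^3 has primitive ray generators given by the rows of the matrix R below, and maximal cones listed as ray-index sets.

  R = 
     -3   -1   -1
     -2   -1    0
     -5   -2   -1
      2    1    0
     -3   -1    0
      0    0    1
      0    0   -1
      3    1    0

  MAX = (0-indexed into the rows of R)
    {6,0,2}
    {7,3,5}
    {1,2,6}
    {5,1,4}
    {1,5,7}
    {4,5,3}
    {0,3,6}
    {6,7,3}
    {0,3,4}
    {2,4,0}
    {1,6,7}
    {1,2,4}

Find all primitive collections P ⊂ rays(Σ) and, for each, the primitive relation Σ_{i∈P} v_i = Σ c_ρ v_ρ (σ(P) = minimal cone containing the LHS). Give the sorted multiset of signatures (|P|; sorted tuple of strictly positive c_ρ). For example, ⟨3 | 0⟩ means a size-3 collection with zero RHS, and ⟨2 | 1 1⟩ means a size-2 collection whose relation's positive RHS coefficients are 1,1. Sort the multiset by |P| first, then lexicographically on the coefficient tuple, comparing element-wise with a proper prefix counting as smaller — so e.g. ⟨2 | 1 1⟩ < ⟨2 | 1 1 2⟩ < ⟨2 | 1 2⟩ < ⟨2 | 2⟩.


Minimal non-faces — 10 found among 8 rays, 12 max cones:

  {1,3}:  v_{1} + v_{3} = 0  so sig = ⟨2 | 0⟩
  {4,7}:  v_{4} + v_{7} = 0  so sig = ⟨2 | 0⟩
  {5,6}:  v_{5} + v_{6} = 0  so sig = ⟨2 | 0⟩
  {0,1}:  v_{0} + v_{1} = v_{2}  so sig = ⟨2 | 1⟩
  {0,5}:  v_{0} + v_{5} = v_{4}  so sig = ⟨2 | 1⟩
  {0,7}:  v_{0} + v_{7} = v_{6}  so sig = ⟨2 | 1⟩
  {2,3}:  v_{2} + v_{3} = v_{0}  so sig = ⟨2 | 1⟩
  {4,6}:  v_{4} + v_{6} = v_{0}  so sig = ⟨2 | 1⟩
  {2,5}:  v_{2} + v_{5} = v_{1} + v_{4}  so sig = ⟨2 | 1 1⟩
  {2,7}:  v_{2} + v_{7} = v_{1} + v_{6}  so sig = ⟨2 | 1 1⟩

Signatures (|P|; sorted positive RHS coefficients), sorted:
[⟨2 | 0⟩, ⟨2 | 0⟩, ⟨2 | 0⟩, ⟨2 | 1⟩, ⟨2 | 1⟩, ⟨2 | 1⟩, ⟨2 | 1⟩, ⟨2 | 1⟩, ⟨2 | 1 1⟩, ⟨2 | 1 1⟩]


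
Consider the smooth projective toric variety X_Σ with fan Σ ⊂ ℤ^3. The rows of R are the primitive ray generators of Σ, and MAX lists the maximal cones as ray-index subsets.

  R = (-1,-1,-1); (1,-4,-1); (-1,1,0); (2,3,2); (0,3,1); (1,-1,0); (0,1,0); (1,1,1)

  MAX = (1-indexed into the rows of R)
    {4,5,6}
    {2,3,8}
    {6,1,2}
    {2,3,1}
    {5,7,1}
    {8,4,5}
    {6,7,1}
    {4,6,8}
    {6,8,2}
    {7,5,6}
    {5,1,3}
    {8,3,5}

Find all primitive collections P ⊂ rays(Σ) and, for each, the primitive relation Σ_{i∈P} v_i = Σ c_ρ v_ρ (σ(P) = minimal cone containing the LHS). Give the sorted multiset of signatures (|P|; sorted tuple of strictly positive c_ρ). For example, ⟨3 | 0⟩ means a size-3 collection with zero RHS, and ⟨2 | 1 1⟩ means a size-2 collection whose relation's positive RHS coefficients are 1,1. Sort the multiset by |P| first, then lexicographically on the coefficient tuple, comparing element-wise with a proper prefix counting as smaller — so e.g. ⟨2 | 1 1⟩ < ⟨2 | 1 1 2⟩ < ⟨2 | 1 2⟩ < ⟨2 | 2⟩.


Δ(Σ) — 8 vertices, 12 min non-faces:

  P = {1,8}:  v_{1} + v_{8} = 0  ⟹  sig = ⟨2 | 0⟩
  P = {3,6}:  v_{3} + v_{6} = 0  ⟹  sig = ⟨2 | 0⟩
  P = {2,5}:  v_{2} + v_{5} = v_{6}  ⟹  sig = ⟨2 | 1⟩
  P = {1,4}:  v_{1} + v_{4} = v_{5} + v_{6}  ⟹  sig = ⟨2 | 1 1⟩
  P = {3,4}:  v_{3} + v_{4} = v_{5} + v_{8}  ⟹  sig = ⟨2 | 1 1⟩
  P = {3,7}:  v_{3} + v_{7} = v_{1} + v_{5}  ⟹  sig = ⟨2 | 1 1⟩
  P = {7,8}:  v_{7} + v_{8} = v_{5} + v_{6}  ⟹  sig = ⟨2 | 1 1⟩
  P = {2,4}:  v_{2} + v_{4} = 2·v_{6} + v_{8}  ⟹  sig = ⟨2 | 1 2⟩
  P = {2,7}:  v_{2} + v_{7} = v_{1} + 2·v_{6}  ⟹  sig = ⟨2 | 1 2⟩
  P = {4,7}:  v_{4} + v_{7} = 2·v_{5} + 2·v_{6}  ⟹  sig = ⟨2 | 2 2⟩
  P = {1,5,6}:  v_{1} + v_{5} + v_{6} = v_{7}  ⟹  sig = ⟨3 | 1⟩
  P = {5,6,8}:  v_{5} + v_{6} + v_{8} = v_{4}  ⟹  sig = ⟨3 | 1⟩

so the primitive-relation signature multiset is
    ⟨2 | 0⟩
    ⟨2 | 0⟩
    ⟨2 | 1⟩
    ⟨2 | 1 1⟩
    ⟨2 | 1 1⟩
    ⟨2 | 1 1⟩
    ⟨2 | 1 1⟩
    ⟨2 | 1 2⟩
    ⟨2 | 1 2⟩
    ⟨2 | 2 2⟩
    ⟨3 | 1⟩
    ⟨3 | 1⟩


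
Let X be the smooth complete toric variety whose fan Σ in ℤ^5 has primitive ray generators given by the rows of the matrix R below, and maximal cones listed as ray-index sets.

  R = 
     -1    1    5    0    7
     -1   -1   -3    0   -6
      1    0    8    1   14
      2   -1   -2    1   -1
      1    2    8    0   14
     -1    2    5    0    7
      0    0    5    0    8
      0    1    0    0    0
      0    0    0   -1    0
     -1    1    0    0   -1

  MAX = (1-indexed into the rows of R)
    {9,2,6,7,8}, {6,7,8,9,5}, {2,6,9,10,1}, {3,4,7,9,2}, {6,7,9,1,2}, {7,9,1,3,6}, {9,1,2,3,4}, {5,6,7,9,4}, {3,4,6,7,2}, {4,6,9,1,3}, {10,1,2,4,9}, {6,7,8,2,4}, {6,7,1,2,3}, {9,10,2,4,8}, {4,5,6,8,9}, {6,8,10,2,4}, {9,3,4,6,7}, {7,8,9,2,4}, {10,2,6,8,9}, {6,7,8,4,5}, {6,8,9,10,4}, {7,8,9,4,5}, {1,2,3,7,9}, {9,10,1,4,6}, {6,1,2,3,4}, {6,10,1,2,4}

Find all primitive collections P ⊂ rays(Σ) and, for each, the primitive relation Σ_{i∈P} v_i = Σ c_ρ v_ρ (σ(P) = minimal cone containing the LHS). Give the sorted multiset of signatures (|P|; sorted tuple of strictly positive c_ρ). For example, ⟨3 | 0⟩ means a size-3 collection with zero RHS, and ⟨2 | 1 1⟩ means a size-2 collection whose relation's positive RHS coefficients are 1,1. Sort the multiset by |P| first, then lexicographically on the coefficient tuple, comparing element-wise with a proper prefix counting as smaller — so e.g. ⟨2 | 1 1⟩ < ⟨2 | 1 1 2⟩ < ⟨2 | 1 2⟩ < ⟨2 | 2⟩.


|primitive collections| = 12. Relations:

  P={1,8}:  v_{1} + v_{8} = v_{6}  →  sig = ⟨2 | 1⟩
  P={7,10}:  v_{7} + v_{10} = v_{1}  →  sig = ⟨2 | 1⟩
  P={2,5}:  v_{2} + v_{5} = v_{7} + v_{8}  →  sig = ⟨2 | 1 1⟩
  P={3,8}:  v_{3} + v_{8} = v_{4} + v_{6} + v_{7}  →  sig = ⟨2 | 1 1 1⟩
  P={1,5}:  v_{1} + v_{5} = v_{4} + 2·v_{6} + v_{7} + v_{9}  →  sig = ⟨2 | 1 1 1 2⟩
  P={5,10}:  v_{5} + v_{10} = v_{4} + 2·v_{6} + v_{9}  →  sig = ⟨2 | 1 1 2⟩
  P={3,10}:  v_{3} + v_{10} = 2·v_{1} + v_{4}  →  sig = ⟨2 | 1 2⟩
  P={3,5}:  v_{3} + v_{5} = 2·v_{4} + 2·v_{6} + 2·v_{7} + v_{9}  →  sig = ⟨2 | 1 2 2 2⟩
  P={1,4,7}:  v_{1} + v_{4} + v_{7} = v_{3}  →  sig = ⟨3 | 1⟩
  P={2,4,6,9}:  v_{2} + v_{4} + v_{6} + v_{9} = 0  →  sig = ⟨4 | 0⟩
  P={2,3,6,9}:  v_{2} + v_{3} + v_{6} + v_{9} = v_{1} + v_{7}  →  sig = ⟨4 | 1 1⟩
  P={4,6,7,8,9}:  v_{4} + v_{6} + v_{7} + v_{8} + v_{9} = v_{5}  →  sig = ⟨5 | 1⟩

Signatures (|P|; sorted positive RHS coefficients), sorted:
    |P|=2: 8 collections, coeffs (1), (1), (1,1), (1,1,1), (1,1,1,2), (1,1,2), (1,2), (1,2,2,2)
    |P|=3: 1 collection, coeffs (1)
    |P|=4: 2 collections, coeffs (), (1,1)
    |P|=5: 1 collection, coeffs (1)
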